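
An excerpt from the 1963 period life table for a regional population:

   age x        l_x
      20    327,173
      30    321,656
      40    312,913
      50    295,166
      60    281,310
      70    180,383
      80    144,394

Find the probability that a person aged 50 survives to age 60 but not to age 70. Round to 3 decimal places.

We want 10|10q50 = (l_60 − l_70)/l_50.
This is the probability of reaching 60 but not 70, conditional on being alive at 50: (l_60 − l_70) / l_50.
= (281,310 − 180,383) / 295,166 = 100,927 / 295,166 = 0.341933.

0.342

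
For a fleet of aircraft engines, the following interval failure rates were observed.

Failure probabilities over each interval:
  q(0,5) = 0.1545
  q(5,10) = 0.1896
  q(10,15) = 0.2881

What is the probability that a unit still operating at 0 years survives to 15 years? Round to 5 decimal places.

The overall survival probability is (1 − 0.1545) × (1 − 0.1896) × (1 − 0.2881).
= 0.8455 × 0.8104 × 0.7119 = 0.487789.

0.48779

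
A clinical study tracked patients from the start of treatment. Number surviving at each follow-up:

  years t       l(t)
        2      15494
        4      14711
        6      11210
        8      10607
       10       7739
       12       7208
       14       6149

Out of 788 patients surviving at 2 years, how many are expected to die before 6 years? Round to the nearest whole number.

218

The relevant probability is 1 − 11210/15494 = 0.276494.
Expected number = 788 × 0.276494 = 218.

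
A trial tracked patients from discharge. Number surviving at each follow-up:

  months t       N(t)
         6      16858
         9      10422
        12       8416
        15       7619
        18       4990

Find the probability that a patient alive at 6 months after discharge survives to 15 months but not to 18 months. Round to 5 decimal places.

0.15595

This is the probability of reaching 15 but not 18, conditional on being alive at 6: (N(15) − N(18)) / N(6).
= (7619 − 4990) / 16858 = 2629 / 16858 = 0.155950.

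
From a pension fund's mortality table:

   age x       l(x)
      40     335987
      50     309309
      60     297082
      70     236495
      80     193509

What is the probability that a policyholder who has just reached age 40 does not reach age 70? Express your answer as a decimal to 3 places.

P(die before 70 | alive at 40) = 1 − l(70)/l(40) = 1 − 236495/335987 = (99492)/335987 = 0.296119.

0.296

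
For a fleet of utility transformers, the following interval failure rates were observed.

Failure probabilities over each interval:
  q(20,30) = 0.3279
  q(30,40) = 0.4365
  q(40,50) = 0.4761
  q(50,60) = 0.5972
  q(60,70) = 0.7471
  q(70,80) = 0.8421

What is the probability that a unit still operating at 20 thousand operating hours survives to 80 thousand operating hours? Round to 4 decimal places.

0.0032

Chaining the interval survival probabilities: (1 − 0.3279) × (1 − 0.4365) × (1 − 0.4761) × (1 − 0.5972) × (1 − 0.7471) × (1 − 0.8421).
= 0.6721 × 0.5635 × 0.5239 × 0.4028 × 0.2529 × 0.1579 = 0.003192.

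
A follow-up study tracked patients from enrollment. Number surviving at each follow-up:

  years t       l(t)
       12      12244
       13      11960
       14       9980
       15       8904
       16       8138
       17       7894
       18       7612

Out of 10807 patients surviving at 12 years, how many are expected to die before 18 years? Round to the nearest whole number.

The relevant probability is 1 − 7612/12244 = 0.378308.
Expected number = 10807 × 0.378308 = 4088.

4088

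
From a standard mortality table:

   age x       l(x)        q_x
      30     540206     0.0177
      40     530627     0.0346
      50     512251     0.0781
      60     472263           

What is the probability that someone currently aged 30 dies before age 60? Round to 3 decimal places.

0.126

P(die before 60 | alive at 30) = 1 − l(60)/l(30) = 1 − 472263/540206 = (67943)/540206 = 0.125772.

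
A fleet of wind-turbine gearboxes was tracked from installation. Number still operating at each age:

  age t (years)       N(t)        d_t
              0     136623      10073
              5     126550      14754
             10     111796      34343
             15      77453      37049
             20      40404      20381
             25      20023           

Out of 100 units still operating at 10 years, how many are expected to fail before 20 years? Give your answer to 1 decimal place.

The relevant probability is 1 − 40404/111796 = 0.638592.
Expected number = 100 × 0.638592 = 63.9.

63.9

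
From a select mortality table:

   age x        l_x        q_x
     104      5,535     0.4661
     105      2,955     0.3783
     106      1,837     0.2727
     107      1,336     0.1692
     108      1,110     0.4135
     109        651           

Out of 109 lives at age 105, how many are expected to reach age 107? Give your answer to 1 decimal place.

The relevant probability is 1,336/2,955 = 0.452115.
Expected number = 109 × 0.452115 = 49.3.

49.3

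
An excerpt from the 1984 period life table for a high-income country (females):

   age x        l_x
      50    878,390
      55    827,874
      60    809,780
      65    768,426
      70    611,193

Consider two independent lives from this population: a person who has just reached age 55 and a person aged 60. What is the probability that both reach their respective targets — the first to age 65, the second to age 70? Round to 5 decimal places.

p₁ = l_65/l_55 = 768,426/827,874 = 0.928192; p₂ = l_70/l_60 = 611,193/809,780 = 0.754764.
P(both) = p₁ × p₂ = 0.928192 × 0.754764 = 0.700566.

0.70057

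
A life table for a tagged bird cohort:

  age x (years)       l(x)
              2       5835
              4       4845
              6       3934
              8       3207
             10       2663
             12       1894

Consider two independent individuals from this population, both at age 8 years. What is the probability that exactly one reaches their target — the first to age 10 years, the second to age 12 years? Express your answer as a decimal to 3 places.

p₁ = l(10)/l(8) = 2663/3207 = 0.830371; p₂ = l(12)/l(8) = 1894/3207 = 0.590583.
P(exactly one) = p₁(1−p₂) + (1−p₁)p₂ = 0.339968 + 0.100180 = 0.440148.

0.440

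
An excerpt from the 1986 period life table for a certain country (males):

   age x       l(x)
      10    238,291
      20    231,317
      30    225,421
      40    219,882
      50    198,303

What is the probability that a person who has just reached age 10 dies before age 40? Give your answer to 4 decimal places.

0.0773

P(die before 40 | alive at 10) = 1 − l(40)/l(10) = 1 − 219,882/238,291 = (18,409)/238,291 = 0.077254.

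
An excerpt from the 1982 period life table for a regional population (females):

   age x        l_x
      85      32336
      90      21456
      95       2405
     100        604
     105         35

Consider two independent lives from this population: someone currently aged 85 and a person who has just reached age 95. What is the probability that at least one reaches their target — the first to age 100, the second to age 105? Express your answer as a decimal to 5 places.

p₁ = l_100/l_85 = 604/32336 = 0.018679; p₂ = l_105/l_95 = 35/2405 = 0.014553.
P(at least one) = 1 − (1−p₁)(1−p₂) = 1 − 0.981321 × 0.985447 = 0.032960.

0.03296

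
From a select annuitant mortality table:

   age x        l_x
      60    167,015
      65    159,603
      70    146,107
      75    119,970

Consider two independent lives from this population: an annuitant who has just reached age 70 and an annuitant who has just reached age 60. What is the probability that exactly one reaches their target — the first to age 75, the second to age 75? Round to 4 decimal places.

p₁ = l_75/l_70 = 119,970/146,107 = 0.821111; p₂ = l_75/l_60 = 119,970/167,015 = 0.718319.
P(exactly one) = p₁(1−p₂) + (1−p₁)p₂ = 0.231291 + 0.128499 = 0.359791.

0.3598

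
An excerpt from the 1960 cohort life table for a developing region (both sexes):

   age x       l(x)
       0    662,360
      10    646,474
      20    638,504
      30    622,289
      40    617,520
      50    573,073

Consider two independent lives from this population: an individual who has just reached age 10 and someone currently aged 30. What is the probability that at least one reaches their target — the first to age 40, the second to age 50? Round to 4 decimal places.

p₁ = l(40)/l(10) = 617,520/646,474 = 0.955212; p₂ = l(50)/l(30) = 573,073/622,289 = 0.920911.
P(at least one) = 1 − (1−p₁)(1−p₂) = 1 − 0.044788 × 0.079089 = 0.996458.

0.9965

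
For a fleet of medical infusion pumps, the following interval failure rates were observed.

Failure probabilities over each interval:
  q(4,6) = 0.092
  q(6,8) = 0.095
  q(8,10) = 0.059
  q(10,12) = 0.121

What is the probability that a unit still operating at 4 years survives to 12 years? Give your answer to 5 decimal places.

The overall survival probability is (1 − 0.092) × (1 − 0.095) × (1 − 0.059) × (1 − 0.121).
= 0.908 × 0.905 × 0.941 × 0.879 = 0.679693.

0.67969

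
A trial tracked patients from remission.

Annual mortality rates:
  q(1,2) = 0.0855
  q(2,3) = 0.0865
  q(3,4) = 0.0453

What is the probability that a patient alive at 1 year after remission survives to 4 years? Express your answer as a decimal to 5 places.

0.79755

The overall survival probability is (1 − 0.0855) × (1 − 0.0865) × (1 − 0.0453).
= 0.9145 × 0.9135 × 0.9547 = 0.797552.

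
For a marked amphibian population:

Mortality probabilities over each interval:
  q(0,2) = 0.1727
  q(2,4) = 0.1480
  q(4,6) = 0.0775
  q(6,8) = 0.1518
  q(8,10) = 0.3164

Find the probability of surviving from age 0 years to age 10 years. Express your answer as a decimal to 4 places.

0.3770

The overall survival probability is (1 − 0.1727) × (1 − 0.1480) × (1 − 0.0775) × (1 − 0.1518) × (1 − 0.3164).
= 0.8273 × 0.8520 × 0.9225 × 0.8482 × 0.6836 = 0.377024.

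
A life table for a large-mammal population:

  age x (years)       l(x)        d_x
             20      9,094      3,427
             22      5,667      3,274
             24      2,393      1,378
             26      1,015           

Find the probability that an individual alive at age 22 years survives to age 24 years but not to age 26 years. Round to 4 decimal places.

0.2432

This is the probability of reaching 24 but not 26, conditional on being alive at 22: (l(24) − l(26)) / l(22).
= (2,393 − 1,015) / 5,667 = 1,378 / 5,667 = 0.243162.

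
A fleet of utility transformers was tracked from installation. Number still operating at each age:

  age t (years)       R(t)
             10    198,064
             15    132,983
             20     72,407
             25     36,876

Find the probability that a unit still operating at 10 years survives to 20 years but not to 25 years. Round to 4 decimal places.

This is the probability of reaching 20 but not 25, conditional on being operational at 10: (R(20) − R(25)) / R(10).
= (72,407 − 36,876) / 198,064 = 35,531 / 198,064 = 0.179392.

0.1794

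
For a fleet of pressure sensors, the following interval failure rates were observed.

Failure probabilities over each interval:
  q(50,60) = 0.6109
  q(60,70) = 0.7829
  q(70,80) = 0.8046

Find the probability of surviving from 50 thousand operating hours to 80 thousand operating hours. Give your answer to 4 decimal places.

0.0165

The overall survival probability is (1 − 0.6109) × (1 − 0.7829) × (1 − 0.8046).
= 0.3891 × 0.2171 × 0.1954 = 0.016506.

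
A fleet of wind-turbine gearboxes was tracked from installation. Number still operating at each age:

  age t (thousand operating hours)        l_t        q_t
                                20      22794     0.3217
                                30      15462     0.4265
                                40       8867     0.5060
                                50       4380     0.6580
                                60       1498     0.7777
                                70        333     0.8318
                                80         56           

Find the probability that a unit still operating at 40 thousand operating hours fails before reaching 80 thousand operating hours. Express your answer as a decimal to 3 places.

0.994

P(fail before 80 | operational at 40) = 1 − l_80/l_40 = 1 − 56/8867 = (8811)/8867 = 0.993684.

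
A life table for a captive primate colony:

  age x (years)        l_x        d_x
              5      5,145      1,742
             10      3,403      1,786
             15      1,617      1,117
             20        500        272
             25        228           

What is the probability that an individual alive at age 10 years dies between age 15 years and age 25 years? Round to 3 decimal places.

This is the probability of reaching 15 but not 25, conditional on being alive at 10: (l_15 − l_25) / l_10.
= (1,617 − 228) / 3,403 = 1,389 / 3,403 = 0.408169.

0.408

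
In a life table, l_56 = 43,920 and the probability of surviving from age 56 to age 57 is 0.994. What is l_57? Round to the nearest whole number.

l_57 = l_56 × p = 43,920 × 0.994 = 43656.

43656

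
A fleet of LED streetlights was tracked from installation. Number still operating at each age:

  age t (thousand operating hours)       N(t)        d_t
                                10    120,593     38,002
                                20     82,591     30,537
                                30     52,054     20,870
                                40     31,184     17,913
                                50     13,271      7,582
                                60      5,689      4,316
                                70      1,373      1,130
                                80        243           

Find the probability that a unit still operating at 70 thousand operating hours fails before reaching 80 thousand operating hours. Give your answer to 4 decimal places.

0.8230

P(fail before 80 | operational at 70) = 1 − N(80)/N(70) = 1 − 243/1,373 = (1,130)/1,373 = 0.823015.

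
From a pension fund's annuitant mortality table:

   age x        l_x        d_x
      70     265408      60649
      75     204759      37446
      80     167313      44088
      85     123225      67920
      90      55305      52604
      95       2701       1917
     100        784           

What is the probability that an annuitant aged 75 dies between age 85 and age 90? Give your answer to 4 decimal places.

0.3317

We want 10|5q75 = (l_85 − l_90)/l_75.
This is the probability of reaching 85 but not 90, conditional on being alive at 75: (l_85 − l_90) / l_75.
= (123225 − 55305) / 204759 = 67920 / 204759 = 0.331707.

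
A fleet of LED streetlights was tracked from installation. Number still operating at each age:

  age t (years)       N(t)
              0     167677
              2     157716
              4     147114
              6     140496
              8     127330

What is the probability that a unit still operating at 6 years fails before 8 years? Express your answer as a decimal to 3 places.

P(fail before 8 | operational at 6) = 1 − N(8)/N(6) = 1 − 127330/140496 = (13166)/140496 = 0.093711.

0.094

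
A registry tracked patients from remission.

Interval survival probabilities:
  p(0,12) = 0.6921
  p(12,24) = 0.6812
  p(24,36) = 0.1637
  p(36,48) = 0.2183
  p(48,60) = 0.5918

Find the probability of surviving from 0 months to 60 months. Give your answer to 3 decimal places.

0.010

Survival from 0 to 60 is the product of surviving each interval: 0.6921 × 0.6812 × 0.1637 × 0.2183 × 0.5918.
= 0.009971.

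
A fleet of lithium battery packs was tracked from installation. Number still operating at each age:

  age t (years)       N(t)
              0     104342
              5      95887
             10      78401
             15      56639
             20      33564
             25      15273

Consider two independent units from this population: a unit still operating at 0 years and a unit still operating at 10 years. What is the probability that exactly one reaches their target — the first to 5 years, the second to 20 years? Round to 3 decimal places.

0.560

p₁ = N(5)/N(0) = 95887/104342 = 0.918968; p₂ = N(20)/N(10) = 33564/78401 = 0.428107.
P(exactly one) = p₁(1−p₂) + (1−p₁)p₂ = 0.525551 + 0.034690 = 0.560242.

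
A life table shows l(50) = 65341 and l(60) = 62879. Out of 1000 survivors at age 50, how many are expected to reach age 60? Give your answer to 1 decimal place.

962.3

The relevant probability is 62879/65341 = 0.962321.
Expected number = 1000 × 0.962321 = 962.3.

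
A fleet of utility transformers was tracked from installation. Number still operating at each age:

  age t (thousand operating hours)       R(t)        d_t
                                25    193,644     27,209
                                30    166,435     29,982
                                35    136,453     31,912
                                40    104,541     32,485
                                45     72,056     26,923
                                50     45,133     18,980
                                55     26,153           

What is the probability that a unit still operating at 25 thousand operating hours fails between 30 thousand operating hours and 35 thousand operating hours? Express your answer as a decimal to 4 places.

0.1548

This is the probability of reaching 30 but not 35, conditional on being operational at 25: (R(30) − R(35)) / R(25).
= (166,435 − 136,453) / 193,644 = 29,982 / 193,644 = 0.154831.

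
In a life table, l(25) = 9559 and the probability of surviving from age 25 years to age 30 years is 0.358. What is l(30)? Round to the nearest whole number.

3422

l(30) = l(25) × p = 9559 × 0.358 = 3422.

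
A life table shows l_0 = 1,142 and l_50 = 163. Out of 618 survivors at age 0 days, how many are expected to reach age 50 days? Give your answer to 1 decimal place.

The relevant probability is 163/1,142 = 0.142732.
Expected number = 618 × 0.142732 = 88.2.

88.2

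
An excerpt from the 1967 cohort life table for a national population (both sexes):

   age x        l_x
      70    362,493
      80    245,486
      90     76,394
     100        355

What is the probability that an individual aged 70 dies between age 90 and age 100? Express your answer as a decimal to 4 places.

We want 20|10q70 = (l_90 − l_100)/l_70.
This is the probability of reaching 90 but not 100, conditional on being alive at 70: (l_90 − l_100) / l_70.
= (76,394 − 355) / 362,493 = 76,039 / 362,493 = 0.209767.

0.2098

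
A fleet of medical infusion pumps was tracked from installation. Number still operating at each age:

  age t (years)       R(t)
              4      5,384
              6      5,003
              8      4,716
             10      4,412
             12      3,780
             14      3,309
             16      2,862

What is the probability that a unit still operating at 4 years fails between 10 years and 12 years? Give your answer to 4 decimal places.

0.1174

This is the probability of reaching 10 but not 12, conditional on being operational at 4: (R(10) − R(12)) / R(4).
= (4,412 − 3,780) / 5,384 = 632 / 5,384 = 0.117385.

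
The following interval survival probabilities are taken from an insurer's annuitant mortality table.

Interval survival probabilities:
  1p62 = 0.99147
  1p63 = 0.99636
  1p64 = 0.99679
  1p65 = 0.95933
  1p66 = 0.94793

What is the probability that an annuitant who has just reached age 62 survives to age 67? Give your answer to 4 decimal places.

The overall survival probability is 0.99147 × 0.99636 × 0.99679 × 0.95933 × 0.94793.
= 0.895455.

0.8955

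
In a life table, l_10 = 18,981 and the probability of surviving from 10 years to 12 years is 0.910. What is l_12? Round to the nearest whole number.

l_12 = l_10 × p = 18,981 × 0.910 = 17273.

17273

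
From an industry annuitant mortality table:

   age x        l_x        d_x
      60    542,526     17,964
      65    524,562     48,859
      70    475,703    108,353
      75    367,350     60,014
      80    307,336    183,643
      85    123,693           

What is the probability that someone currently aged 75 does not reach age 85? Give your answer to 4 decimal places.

0.6633

P(die before 85 | alive at 75) = 1 − l_85/l_75 = 1 − 123,693/367,350 = (243,657)/367,350 = 0.663283.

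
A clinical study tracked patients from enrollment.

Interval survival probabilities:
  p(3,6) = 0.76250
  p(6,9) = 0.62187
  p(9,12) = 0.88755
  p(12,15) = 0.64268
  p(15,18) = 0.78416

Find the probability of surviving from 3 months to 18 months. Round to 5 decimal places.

0.21210

Chaining the interval survival probabilities: 0.76250 × 0.62187 × 0.88755 × 0.64268 × 0.78416.
= 0.212096.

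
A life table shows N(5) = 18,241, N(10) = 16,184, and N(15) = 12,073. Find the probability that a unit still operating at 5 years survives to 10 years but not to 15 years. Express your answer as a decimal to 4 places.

This is the probability of reaching 10 but not 15, conditional on being operational at 5: (N(10) − N(15)) / N(5).
= (16,184 − 12,073) / 18,241 = 4,111 / 18,241 = 0.225371.

0.2254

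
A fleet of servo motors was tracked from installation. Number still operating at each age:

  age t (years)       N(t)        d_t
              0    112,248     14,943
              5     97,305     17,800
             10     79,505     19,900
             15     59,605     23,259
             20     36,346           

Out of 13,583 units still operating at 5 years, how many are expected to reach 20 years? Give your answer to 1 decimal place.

The relevant probability is 36,346/97,305 = 0.373527.
Expected number = 13,583 × 0.373527 = 5073.6.

5073.6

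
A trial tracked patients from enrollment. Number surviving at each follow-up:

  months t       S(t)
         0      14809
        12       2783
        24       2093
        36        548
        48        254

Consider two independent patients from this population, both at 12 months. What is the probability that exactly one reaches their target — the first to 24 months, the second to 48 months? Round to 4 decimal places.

0.7061

p₁ = S(24)/S(12) = 2093/2783 = 0.752066; p₂ = S(48)/S(12) = 254/2783 = 0.091268.
P(exactly one) = p₁(1−p₂) + (1−p₁)p₂ = 0.683426 + 0.022628 = 0.706055.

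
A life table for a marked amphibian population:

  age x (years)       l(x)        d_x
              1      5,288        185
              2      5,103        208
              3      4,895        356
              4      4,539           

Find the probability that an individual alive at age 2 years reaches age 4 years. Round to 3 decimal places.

0.889

The conditional survival probability is l(4)/l(2) = 4,539/5,103 = 0.889477.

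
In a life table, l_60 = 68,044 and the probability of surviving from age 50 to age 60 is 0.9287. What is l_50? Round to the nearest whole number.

73268

l_50 = l_60 / p = 68,044 / 0.9287 = 73268.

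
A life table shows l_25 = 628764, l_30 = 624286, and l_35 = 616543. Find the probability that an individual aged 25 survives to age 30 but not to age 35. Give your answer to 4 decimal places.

0.0123

We want 5|5q25 = (l_30 − l_35)/l_25.
This is the probability of reaching 30 but not 35, conditional on being alive at 25: (l_30 − l_35) / l_25.
= (624286 − 616543) / 628764 = 7743 / 628764 = 0.012315.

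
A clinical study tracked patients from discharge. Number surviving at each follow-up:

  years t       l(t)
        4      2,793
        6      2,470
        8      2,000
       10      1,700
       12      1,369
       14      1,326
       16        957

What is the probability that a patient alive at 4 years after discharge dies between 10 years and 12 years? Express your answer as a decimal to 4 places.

0.1185

This is the probability of reaching 10 but not 12, conditional on being alive at 4: (l(10) − l(12)) / l(4).
= (1,700 − 1,369) / 2,793 = 331 / 2,793 = 0.118511.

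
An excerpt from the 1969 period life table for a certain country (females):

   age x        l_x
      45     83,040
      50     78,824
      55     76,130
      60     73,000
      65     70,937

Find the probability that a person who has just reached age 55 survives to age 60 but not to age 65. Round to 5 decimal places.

This is the probability of reaching 60 but not 65, conditional on being alive at 55: (l_60 − l_65) / l_55.
= (73,000 − 70,937) / 76,130 = 2,063 / 76,130 = 0.027098.

0.02710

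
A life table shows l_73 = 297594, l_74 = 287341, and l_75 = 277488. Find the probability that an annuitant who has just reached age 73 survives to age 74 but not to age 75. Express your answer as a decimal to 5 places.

We want 1|1q73 = (l_74 − l_75)/l_73.
This is the probability of reaching 74 but not 75, conditional on being alive at 73: (l_74 − l_75) / l_73.
= (287341 − 277488) / 297594 = 9853 / 297594 = 0.033109.

0.03311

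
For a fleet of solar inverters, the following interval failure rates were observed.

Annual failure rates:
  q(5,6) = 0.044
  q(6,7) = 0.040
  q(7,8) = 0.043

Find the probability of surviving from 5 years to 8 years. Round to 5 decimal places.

P(survive 5→8) = (1 − 0.044) × (1 − 0.040) × (1 − 0.043).
= 0.956 × 0.960 × 0.957 = 0.878296.

0.87830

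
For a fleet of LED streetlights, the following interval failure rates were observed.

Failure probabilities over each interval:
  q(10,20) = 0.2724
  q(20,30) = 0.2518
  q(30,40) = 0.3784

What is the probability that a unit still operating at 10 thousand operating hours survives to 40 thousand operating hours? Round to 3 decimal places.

P(survive 10→40) = (1 − 0.2724) × (1 − 0.2518) × (1 − 0.3784).
= 0.7276 × 0.7482 × 0.6216 = 0.338393.

0.338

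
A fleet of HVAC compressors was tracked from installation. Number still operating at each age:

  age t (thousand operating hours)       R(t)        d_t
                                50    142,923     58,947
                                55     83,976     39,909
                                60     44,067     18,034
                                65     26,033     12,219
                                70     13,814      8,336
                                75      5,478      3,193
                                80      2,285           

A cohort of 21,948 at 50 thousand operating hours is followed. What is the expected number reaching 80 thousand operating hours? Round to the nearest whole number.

351

The relevant probability is 2,285/142,923 = 0.015988.
Expected number = 21,948 × 0.015988 = 351.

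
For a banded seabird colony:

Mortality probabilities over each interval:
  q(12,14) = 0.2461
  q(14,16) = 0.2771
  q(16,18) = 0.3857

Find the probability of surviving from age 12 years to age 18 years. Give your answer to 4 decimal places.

0.3348

The overall survival probability is (1 − 0.2461) × (1 − 0.2771) × (1 − 0.3857).
= 0.7539 × 0.7229 × 0.6143 = 0.334790.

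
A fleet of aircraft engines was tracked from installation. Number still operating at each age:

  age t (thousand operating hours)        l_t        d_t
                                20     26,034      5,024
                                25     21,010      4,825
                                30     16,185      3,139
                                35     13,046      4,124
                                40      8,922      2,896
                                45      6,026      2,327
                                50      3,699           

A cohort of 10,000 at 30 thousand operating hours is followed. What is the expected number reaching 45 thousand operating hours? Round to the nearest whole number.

The relevant probability is 6,026/16,185 = 0.372320.
Expected number = 10,000 × 0.372320 = 3723.

3723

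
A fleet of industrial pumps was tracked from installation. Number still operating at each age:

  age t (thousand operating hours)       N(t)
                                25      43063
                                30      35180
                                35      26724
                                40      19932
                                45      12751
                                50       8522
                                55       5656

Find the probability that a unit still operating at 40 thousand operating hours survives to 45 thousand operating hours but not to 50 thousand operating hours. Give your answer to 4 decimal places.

This is the probability of reaching 45 but not 50, conditional on being operational at 40: (N(45) − N(50)) / N(40).
= (12751 − 8522) / 19932 = 4229 / 19932 = 0.212171.

0.2122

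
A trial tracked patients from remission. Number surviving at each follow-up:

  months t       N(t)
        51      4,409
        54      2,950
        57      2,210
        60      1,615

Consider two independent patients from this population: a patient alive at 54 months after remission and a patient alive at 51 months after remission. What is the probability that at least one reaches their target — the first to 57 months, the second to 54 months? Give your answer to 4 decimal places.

0.9170

p₁ = N(57)/N(54) = 2,210/2,950 = 0.749153; p₂ = N(54)/N(51) = 2,950/4,409 = 0.669086.
P(at least one) = 1 − (1−p₁)(1−p₂) = 1 − 0.250847 × 0.330914 = 0.916991.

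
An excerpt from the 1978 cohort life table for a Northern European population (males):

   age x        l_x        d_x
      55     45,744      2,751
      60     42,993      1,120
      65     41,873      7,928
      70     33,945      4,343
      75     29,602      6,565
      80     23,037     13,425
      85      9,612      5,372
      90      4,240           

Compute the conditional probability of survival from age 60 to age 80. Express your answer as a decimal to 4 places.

The conditional survival probability is l_80/l_60 = 23,037/42,993 = 0.535831.

0.5358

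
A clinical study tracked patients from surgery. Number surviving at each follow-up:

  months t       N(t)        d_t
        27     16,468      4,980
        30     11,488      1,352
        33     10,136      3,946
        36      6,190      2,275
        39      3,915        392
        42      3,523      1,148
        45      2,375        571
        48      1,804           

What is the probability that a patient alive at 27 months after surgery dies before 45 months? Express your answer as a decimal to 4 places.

0.8558

P(die before 45 | alive at 27) = 1 − N(45)/N(27) = 1 − 2,375/16,468 = (14,093)/16,468 = 0.855781.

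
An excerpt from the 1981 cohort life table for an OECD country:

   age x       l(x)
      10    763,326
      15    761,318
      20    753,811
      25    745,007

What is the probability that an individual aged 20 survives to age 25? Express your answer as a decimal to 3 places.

The conditional survival probability is l(25)/l(20) = 745,007/753,811 = 0.988321.

0.988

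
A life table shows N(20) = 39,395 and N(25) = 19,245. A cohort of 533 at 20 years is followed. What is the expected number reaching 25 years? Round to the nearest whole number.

The relevant probability is 19,245/39,395 = 0.488514.
Expected number = 533 × 0.488514 = 260.

260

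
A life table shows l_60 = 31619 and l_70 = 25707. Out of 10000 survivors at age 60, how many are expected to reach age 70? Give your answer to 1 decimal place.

8130.2

The relevant probability is 25707/31619 = 0.813024.
Expected number = 10000 × 0.813024 = 8130.2.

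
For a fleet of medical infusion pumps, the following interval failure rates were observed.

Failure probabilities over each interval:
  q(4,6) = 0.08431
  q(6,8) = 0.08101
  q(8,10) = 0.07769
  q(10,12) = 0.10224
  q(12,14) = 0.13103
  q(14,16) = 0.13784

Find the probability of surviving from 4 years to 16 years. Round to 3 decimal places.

0.522

P(survive 4→16) = (1 − 0.08431) × (1 − 0.08101) × (1 − 0.07769) × (1 − 0.10224) × (1 − 0.13103) × (1 − 0.13784).
= 0.91569 × 0.91899 × 0.92231 × 0.89776 × 0.86897 × 0.86216 = 0.522022.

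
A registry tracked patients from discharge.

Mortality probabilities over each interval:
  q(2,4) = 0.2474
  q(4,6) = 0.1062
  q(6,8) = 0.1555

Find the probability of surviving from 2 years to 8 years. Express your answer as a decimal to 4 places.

0.5681

The overall survival probability is (1 − 0.2474) × (1 − 0.1062) × (1 − 0.1555).
= 0.7526 × 0.8938 × 0.8445 = 0.568073.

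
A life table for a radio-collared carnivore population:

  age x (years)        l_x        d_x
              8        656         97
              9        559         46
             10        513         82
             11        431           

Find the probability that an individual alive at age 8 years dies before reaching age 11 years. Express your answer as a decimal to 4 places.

P(die before 11 | alive at 8) = 1 − l_11/l_8 = 1 − 431/656 = (225)/656 = 0.342988.

0.3430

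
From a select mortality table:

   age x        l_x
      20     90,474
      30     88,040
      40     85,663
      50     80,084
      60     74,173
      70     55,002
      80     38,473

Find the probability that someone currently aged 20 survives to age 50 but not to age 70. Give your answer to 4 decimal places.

We want 30|20q20 = (l_50 − l_70)/l_20.
This is the probability of reaching 50 but not 70, conditional on being alive at 20: (l_50 − l_70) / l_20.
= (80,084 − 55,002) / 90,474 = 25,082 / 90,474 = 0.277229.

0.2772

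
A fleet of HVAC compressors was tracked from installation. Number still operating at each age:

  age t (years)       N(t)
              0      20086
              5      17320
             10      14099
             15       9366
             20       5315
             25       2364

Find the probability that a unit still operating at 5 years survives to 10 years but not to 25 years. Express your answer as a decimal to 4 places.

0.6775

This is the probability of reaching 10 but not 25, conditional on being operational at 5: (N(10) − N(25)) / N(5).
= (14099 − 2364) / 17320 = 11735 / 17320 = 0.677540.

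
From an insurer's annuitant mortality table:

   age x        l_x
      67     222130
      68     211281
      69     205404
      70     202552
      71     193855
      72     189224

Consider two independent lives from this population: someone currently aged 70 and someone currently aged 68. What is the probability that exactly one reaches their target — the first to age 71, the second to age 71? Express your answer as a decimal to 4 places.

p₁ = l_71/l_70 = 193855/202552 = 0.957063; p₂ = l_71/l_68 = 193855/211281 = 0.917522.
P(exactly one) = p₁(1−p₂) + (1−p₁)p₂ = 0.078937 + 0.039396 = 0.118332.

0.1183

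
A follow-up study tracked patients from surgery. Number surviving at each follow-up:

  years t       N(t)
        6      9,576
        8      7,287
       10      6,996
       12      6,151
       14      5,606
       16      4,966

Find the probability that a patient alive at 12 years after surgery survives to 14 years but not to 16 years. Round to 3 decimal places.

This is the probability of reaching 14 but not 16, conditional on being alive at 12: (N(14) − N(16)) / N(12).
= (5,606 − 4,966) / 6,151 = 640 / 6,151 = 0.104048.

0.104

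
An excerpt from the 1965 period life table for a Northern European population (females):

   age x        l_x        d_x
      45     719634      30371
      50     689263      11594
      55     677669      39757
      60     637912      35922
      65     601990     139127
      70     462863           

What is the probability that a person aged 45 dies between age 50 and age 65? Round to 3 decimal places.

This is the probability of reaching 50 but not 65, conditional on being alive at 45: (l_50 − l_65) / l_45.
= (689263 − 601990) / 719634 = 87273 / 719634 = 0.121274.

0.121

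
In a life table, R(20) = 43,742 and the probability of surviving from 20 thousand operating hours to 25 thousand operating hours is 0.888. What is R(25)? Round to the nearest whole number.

R(25) = R(20) × p = 43,742 × 0.888 = 38843.

38843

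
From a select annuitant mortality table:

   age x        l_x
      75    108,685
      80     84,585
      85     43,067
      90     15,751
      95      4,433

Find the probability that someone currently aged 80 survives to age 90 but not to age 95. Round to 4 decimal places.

We want 10|5q80 = (l_90 − l_95)/l_80.
This is the probability of reaching 90 but not 95, conditional on being alive at 80: (l_90 − l_95) / l_80.
= (15,751 − 4,433) / 84,585 = 11,318 / 84,585 = 0.133806.

0.1338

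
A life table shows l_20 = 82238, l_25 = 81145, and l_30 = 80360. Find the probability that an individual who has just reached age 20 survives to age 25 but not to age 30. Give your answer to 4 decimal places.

0.0095

We want 5|5q20 = (l_25 − l_30)/l_20.
This is the probability of reaching 25 but not 30, conditional on being alive at 20: (l_25 − l_30) / l_20.
= (81145 − 80360) / 82238 = 785 / 82238 = 0.009545.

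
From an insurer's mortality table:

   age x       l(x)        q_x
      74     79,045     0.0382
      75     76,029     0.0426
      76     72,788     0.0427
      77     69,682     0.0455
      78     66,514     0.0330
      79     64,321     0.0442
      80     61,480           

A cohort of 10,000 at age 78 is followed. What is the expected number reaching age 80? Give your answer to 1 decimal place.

9243.2

The relevant probability is 61,480/66,514 = 0.924317.
Expected number = 10,000 × 0.924317 = 9243.2.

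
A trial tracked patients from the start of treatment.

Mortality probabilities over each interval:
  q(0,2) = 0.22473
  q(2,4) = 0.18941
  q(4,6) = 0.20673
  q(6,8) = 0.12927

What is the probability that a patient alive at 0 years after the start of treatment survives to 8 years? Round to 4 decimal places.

0.4341

Survival from 0 to 8 is the product of surviving each interval: (1 − 0.22473) × (1 − 0.18941) × (1 − 0.20673) × (1 − 0.12927).
= 0.77527 × 0.81059 × 0.79327 × 0.87073 = 0.434069.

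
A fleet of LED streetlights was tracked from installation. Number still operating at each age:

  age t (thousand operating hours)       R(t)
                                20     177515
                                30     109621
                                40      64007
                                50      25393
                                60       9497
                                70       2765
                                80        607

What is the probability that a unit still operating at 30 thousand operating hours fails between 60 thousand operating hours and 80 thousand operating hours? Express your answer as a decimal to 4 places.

0.0811

This is the probability of reaching 60 but not 80, conditional on being operational at 30: (R(60) − R(80)) / R(30).
= (9497 − 607) / 109621 = 8890 / 109621 = 0.081098.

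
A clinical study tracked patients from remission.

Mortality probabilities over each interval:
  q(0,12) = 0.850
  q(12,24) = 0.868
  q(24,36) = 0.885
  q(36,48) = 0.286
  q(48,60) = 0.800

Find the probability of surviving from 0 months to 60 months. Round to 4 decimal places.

P(survive 0→60) = (1 − 0.850) × (1 − 0.868) × (1 − 0.885) × (1 − 0.286) × (1 − 0.800).
= 0.150 × 0.132 × 0.115 × 0.714 × 0.200 = 0.000325.

0.0003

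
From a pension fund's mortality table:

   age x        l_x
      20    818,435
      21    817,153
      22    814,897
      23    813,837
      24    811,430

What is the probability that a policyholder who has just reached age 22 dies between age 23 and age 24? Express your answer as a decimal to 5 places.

0.00295

We want 1|1q22 = (l_23 − l_24)/l_22.
This is the probability of reaching 23 but not 24, conditional on being alive at 22: (l_23 − l_24) / l_22.
= (813,837 − 811,430) / 814,897 = 2,407 / 814,897 = 0.002954.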